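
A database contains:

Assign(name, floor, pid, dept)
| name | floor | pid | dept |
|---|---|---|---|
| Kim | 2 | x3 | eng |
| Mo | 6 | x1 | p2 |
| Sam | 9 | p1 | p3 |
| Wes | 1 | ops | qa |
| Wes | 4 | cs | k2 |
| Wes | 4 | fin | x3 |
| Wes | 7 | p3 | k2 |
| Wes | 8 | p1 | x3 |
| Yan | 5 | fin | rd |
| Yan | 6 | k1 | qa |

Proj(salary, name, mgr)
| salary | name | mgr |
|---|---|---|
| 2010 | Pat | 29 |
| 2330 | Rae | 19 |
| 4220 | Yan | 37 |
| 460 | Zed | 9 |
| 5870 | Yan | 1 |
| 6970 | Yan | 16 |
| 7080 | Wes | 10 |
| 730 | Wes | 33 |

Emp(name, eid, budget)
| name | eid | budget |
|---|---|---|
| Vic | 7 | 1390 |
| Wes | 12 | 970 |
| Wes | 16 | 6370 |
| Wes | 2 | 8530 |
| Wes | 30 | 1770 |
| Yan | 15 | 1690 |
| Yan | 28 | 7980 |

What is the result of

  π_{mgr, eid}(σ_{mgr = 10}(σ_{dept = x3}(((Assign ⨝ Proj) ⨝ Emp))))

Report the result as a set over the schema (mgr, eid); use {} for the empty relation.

{(10, 12), (10, 16), (10, 2), (10, 30)}

Joining Assign and Proj on name yields {(Wes, 1, ops, qa, 7080, 10), (Wes, 1, ops, qa, 730, 33), (Wes, 4, cs, k2, 7080, 10), (Wes, 4, cs, k2, 730, 33), (Wes, 4, fin, x3, 7080, 10), (Wes, 4, fin, x3, 730, 33), (Wes, 7, p3, k2, 7080, 10), (Wes, 7, p3, k2, 730, 33), (Wes, 8, p1, x3, 7080, 10), (Wes, 8, p1, x3, 730, 33), (Yan, 5, fin, rd, 4220, 37), (Yan, 5, fin, rd, 5870, 1), (Yan, 5, fin, rd, 6970, 16), (Yan, 6, k1, qa, 4220, 37), (Yan, 6, k1, qa, 5870, 1), (Yan, 6, k1, qa, 6970, 16)}.
Joining (Assign ⨝ Proj) and Emp on name yields {(Wes, 1, ops, qa, 7080, 10, 12, 970), (Wes, 1, ops, qa, 7080, 10, 16, 6370), (Wes, 1, ops, qa, 7080, 10, 2, 8530), (Wes, 1, ops, qa, 7080, 10, 30, 1770), (Wes, 1, ops, qa, 730, 33, 12, 970), (Wes, 1, ops, qa, 730, 33, 16, 6370), (Wes, 1, ops, qa, 730, 33, 2, 8530), (Wes, 1, ops, qa, 730, 33, 30, 1770), (Wes, 4, cs, k2, 7080, 10, 12, 970), (Wes, 4, cs, k2, 7080, 10, 16, 6370), (Wes, 4, cs, k2, 7080, 10, 2, 8530), (Wes, 4, cs, k2, 7080, 10, 30, 1770), (Wes, 4, cs, k2, 730, 33, 12, 970), (Wes, 4, cs, k2, 730, 33, 16, 6370), (Wes, 4, cs, k2, 730, 33, 2, 8530), (Wes, 4, cs, k2, 730, 33, 30, 1770), (Wes, 4, fin, x3, 7080, 10, 12, 970), (Wes, 4, fin, x3, 7080, 10, 16, 6370), (Wes, 4, fin, x3, 7080, 10, 2, 8530), (Wes, 4, fin, x3, 7080, 10, 30, 1770), (Wes, 4, fin, x3, 730, 33, 12, 970), (Wes, 4, fin, x3, 730, 33, 16, 6370), (Wes, 4, fin, x3, 730, 33, 2, 8530), (Wes, 4, fin, x3, 730, 33, 30, 1770), (Wes, 7, p3, k2, 7080, 10, 12, 970), (Wes, 7, p3, k2, 7080, 10, 16, 6370), (Wes, 7, p3, k2, 7080, 10, 2, 8530), (Wes, 7, p3, k2, 7080, 10, 30, 1770), (Wes, 7, p3, k2, 730, 33, 12, 970), (Wes, 7, p3, k2, 730, 33, 16, 6370), (Wes, 7, p3, k2, 730, 33, 2, 8530), (Wes, 7, p3, k2, 730, 33, 30, 1770), (Wes, 8, p1, x3, 7080, 10, 12, 970), (Wes, 8, p1, x3, 7080, 10, 16, 6370), (Wes, 8, p1, x3, 7080, 10, 2, 8530), (Wes, 8, p1, x3, 7080, 10, 30, 1770), (Wes, 8, p1, x3, 730, 33, 12, 970), (Wes, 8, p1, x3, 730, 33, 16, 6370), (Wes, 8, p1, x3, 730, 33, 2, 8530), (Wes, 8, p1, x3, 730, 33, 30, 1770), (Yan, 5, fin, rd, 4220, 37, 15, 1690), (Yan, 5, fin, rd, 4220, 37, 28, 7980), (Yan, 5, fin, rd, 5870, 1, 15, 1690), (Yan, 5, fin, rd, 5870, 1, 28, 7980), (Yan, 5, fin, rd, 6970, 16, 15, 1690), (Yan, 5, fin, rd, 6970, 16, 28, 7980), (Yan, 6, k1, qa, 4220, 37, 15, 1690), (Yan, 6, k1, qa, 4220, 37, 28, 7980), (Yan, 6, k1, qa, 5870, 1, 15, 1690), (Yan, 6, k1, qa, 5870, 1, 28, 7980), (Yan, 6, k1, qa, 6970, 16, 15, 1690), (Yan, 6, k1, qa, 6970, 16, 28, 7980)}.
Selection dept = x3: {(Wes, 4, fin, x3, 7080, 10, 12, 970), (Wes, 4, fin, x3, 7080, 10, 16, 6370), (Wes, 4, fin, x3, 7080, 10, 2, 8530), (Wes, 4, fin, x3, 7080, 10, 30, 1770), (Wes, 4, fin, x3, 730, 33, 12, 970), (Wes, 4, fin, x3, 730, 33, 16, 6370), (Wes, 4, fin, x3, 730, 33, 2, 8530), (Wes, 4, fin, x3, 730, 33, 30, 1770), (Wes, 8, p1, x3, 7080, 10, 12, 970), (Wes, 8, p1, x3, 7080, 10, 16, 6370), (Wes, 8, p1, x3, 7080, 10, 2, 8530), (Wes, 8, p1, x3, 7080, 10, 30, 1770), (Wes, 8, p1, x3, 730, 33, 12, 970), (Wes, 8, p1, x3, 730, 33, 16, 6370), (Wes, 8, p1, x3, 730, 33, 2, 8530), (Wes, 8, p1, x3, 730, 33, 30, 1770)}
Selection mgr = 10: {(Wes, 4, fin, x3, 7080, 10, 12, 970), (Wes, 4, fin, x3, 7080, 10, 16, 6370), (Wes, 4, fin, x3, 7080, 10, 2, 8530), (Wes, 4, fin, x3, 7080, 10, 30, 1770), (Wes, 8, p1, x3, 7080, 10, 12, 970), (Wes, 8, p1, x3, 7080, 10, 16, 6370), (Wes, 8, p1, x3, 7080, 10, 2, 8530), (Wes, 8, p1, x3, 7080, 10, 30, 1770)}
π[mgr, eid]: project onto (mgr, eid) (4 duplicate(s) eliminated) → {(10, 12), (10, 16), (10, 2), (10, 30)}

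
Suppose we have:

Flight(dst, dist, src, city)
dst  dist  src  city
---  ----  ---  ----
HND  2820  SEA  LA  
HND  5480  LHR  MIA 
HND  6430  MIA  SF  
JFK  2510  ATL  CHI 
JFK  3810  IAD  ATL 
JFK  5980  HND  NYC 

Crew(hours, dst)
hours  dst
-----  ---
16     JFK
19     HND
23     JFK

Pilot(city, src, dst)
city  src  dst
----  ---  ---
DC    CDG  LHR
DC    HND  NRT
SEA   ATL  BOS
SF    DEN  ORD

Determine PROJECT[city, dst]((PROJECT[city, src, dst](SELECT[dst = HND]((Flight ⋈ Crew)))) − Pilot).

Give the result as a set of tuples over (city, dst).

Natural join on dst: {(HND, 2820, SEA, LA, 19), (HND, 5480, LHR, MIA, 19), (HND, 6430, MIA, SF, 19), (JFK, 2510, ATL, CHI, 16), (JFK, 2510, ATL, CHI, 23), (JFK, 3810, IAD, ATL, 16), (JFK, 3810, IAD, ATL, 23), (JFK, 5980, HND, NYC, 16), (JFK, 5980, HND, NYC, 23)}
Apply σ_{dst = HND}; surviving tuples: {(HND, 2820, SEA, LA, 19), (HND, 5480, LHR, MIA, 19), (HND, 6430, MIA, SF, 19)}
Projecting to city, src, dst: {(LA, SEA, HND), (MIA, LHR, HND), (SF, MIA, HND)}
Taking the difference: {(LA, SEA, HND), (MIA, LHR, HND), (SF, MIA, HND)}
Projecting to city, dst: {(LA, HND), (MIA, HND), (SF, HND)}

{(LA, HND), (MIA, HND), (SF, HND)}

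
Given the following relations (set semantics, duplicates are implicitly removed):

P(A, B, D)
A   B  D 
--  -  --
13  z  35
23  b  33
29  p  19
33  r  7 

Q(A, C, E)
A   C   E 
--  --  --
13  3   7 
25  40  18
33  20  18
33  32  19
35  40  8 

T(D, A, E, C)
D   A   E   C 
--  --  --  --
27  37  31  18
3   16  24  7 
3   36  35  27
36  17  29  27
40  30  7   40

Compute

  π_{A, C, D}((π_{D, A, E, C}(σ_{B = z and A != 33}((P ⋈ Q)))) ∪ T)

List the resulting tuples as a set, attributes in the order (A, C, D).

{(13, 3, 35), (16, 7, 3), (17, 27, 36), (30, 40, 40), (36, 27, 3), (37, 18, 27)}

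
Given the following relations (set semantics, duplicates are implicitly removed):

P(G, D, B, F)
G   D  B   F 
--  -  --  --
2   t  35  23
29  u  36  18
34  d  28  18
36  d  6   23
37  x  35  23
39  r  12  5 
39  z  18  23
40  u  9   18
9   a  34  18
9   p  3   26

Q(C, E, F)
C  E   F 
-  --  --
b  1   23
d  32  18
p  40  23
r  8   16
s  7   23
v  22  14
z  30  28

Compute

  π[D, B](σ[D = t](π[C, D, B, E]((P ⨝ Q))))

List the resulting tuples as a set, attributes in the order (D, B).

Natural join on F: {(2, t, 35, 23, b, 1), (2, t, 35, 23, p, 40), (2, t, 35, 23, s, 7), (29, u, 36, 18, d, 32), (34, d, 28, 18, d, 32), (36, d, 6, 23, b, 1), (36, d, 6, 23, p, 40), (36, d, 6, 23, s, 7), (37, x, 35, 23, b, 1), (37, x, 35, 23, p, 40), (37, x, 35, 23, s, 7), (39, z, 18, 23, b, 1), (39, z, 18, 23, p, 40), (39, z, 18, 23, s, 7), (40, u, 9, 18, d, 32), (9, a, 34, 18, d, 32)}
Projecting to C, D, B, E: {(b, d, 6, 1), (b, t, 35, 1), (b, x, 35, 1), (b, z, 18, 1), (d, a, 34, 32), (d, d, 28, 32), (d, u, 36, 32), (d, u, 9, 32), (p, d, 6, 40), (p, t, 35, 40), (p, x, 35, 40), (p, z, 18, 40), (s, d, 6, 7), (s, t, 35, 7), (s, x, 35, 7), (s, z, 18, 7)}
Apply σ_{D = t}; surviving tuples: {(b, t, 35, 1), (p, t, 35, 40), (s, t, 35, 7)}
Projecting to D, B (2 duplicate(s) eliminated): {(t, 35)}

{(t, 35)}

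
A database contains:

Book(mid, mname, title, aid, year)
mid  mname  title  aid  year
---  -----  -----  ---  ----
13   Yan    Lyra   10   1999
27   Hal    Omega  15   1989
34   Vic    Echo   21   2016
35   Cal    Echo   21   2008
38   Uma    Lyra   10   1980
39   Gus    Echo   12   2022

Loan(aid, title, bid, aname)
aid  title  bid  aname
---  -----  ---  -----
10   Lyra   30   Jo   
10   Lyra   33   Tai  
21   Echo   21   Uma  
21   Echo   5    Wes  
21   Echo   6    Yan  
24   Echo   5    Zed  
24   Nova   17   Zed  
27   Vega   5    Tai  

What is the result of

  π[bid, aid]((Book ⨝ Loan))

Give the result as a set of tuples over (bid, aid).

{(21, 21), (30, 10), (33, 10), (5, 21), (6, 21)}

Natural join on title, aid: {(13, Yan, Lyra, 10, 1999, 30, Jo), (13, Yan, Lyra, 10, 1999, 33, Tai), (34, Vic, Echo, 21, 2016, 21, Uma), (34, Vic, Echo, 21, 2016, 5, Wes), (34, Vic, Echo, 21, 2016, 6, Yan), (35, Cal, Echo, 21, 2008, 21, Uma), (35, Cal, Echo, 21, 2008, 5, Wes), (35, Cal, Echo, 21, 2008, 6, Yan), (38, Uma, Lyra, 10, 1980, 30, Jo), (38, Uma, Lyra, 10, 1980, 33, Tai)}
Keep only column(s) bid, aid (5 duplicate(s) eliminated): {(21, 21), (30, 10), (33, 10), (5, 21), (6, 21)}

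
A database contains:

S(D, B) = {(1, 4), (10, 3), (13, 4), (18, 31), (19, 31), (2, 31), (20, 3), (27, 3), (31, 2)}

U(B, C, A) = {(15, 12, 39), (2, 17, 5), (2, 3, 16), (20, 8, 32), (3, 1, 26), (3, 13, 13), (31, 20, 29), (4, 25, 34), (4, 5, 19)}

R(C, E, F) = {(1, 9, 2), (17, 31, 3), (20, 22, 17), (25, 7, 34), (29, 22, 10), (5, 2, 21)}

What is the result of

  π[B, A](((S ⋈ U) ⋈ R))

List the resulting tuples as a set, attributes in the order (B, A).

{(2, 5), (3, 26), (31, 29), (4, 19), (4, 34)}

S ⋈ U (natural join on B): {(1, 4, 25, 34), (1, 4, 5, 19), (10, 3, 1, 26), (10, 3, 13, 13), (13, 4, 25, 34), (13, 4, 5, 19), (18, 31, 20, 29), (19, 31, 20, 29), (2, 31, 20, 29), (20, 3, 1, 26), (20, 3, 13, 13), (27, 3, 1, 26), (27, 3, 13, 13), (31, 2, 17, 5), (31, 2, 3, 16)}
(S ⋈ U) ⋈ R (natural join on C): {(1, 4, 25, 34, 7, 34), (1, 4, 5, 19, 2, 21), (10, 3, 1, 26, 9, 2), (13, 4, 25, 34, 7, 34), (13, 4, 5, 19, 2, 21), (18, 31, 20, 29, 22, 17), (19, 31, 20, 29, 22, 17), (2, 31, 20, 29, 22, 17), (20, 3, 1, 26, 9, 2), (27, 3, 1, 26, 9, 2), (31, 2, 17, 5, 31, 3)}
π_{B, A} gives {(2, 5), (3, 26), (31, 29), (4, 19), (4, 34)} (6 duplicate(s) eliminated).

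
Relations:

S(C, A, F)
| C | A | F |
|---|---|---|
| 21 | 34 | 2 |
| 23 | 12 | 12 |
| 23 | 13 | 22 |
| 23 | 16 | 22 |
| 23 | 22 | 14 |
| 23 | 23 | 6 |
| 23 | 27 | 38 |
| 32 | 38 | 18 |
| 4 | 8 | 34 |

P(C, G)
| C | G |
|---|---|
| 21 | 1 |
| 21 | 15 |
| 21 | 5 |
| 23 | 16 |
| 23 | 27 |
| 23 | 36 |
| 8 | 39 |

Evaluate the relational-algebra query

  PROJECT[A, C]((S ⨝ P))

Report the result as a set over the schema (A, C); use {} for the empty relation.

S ⋈ P (natural join on C): {(21, 34, 2, 1), (21, 34, 2, 15), (21, 34, 2, 5), (23, 12, 12, 16), (23, 12, 12, 27), (23, 12, 12, 36), (23, 13, 22, 16), (23, 13, 22, 27), (23, 13, 22, 36), (23, 16, 22, 16), (23, 16, 22, 27), (23, 16, 22, 36), (23, 22, 14, 16), (23, 22, 14, 27), (23, 22, 14, 36), (23, 23, 6, 16), (23, 23, 6, 27), (23, 23, 6, 36), (23, 27, 38, 16), (23, 27, 38, 27), (23, 27, 38, 36)}
Keep only column(s) A, C (14 duplicate(s) eliminated): {(12, 23), (13, 23), (16, 23), (22, 23), (23, 23), (27, 23), (34, 21)}

{(12, 23), (13, 23), (16, 23), (22, 23), (23, 23), (27, 23), (34, 21)}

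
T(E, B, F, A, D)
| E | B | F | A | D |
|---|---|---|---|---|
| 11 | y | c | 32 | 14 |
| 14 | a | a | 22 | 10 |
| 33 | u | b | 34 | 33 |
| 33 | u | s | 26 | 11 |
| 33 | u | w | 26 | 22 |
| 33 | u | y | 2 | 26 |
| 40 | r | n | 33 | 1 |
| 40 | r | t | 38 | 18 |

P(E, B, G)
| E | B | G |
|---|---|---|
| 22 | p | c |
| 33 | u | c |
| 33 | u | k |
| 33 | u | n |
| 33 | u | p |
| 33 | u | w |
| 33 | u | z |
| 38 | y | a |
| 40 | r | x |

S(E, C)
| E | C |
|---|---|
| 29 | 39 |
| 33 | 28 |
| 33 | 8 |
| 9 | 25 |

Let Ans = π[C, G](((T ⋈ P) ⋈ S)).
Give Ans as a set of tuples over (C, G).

T ⋈ P (natural join on E, B): {(33, u, b, 34, 33, c), (33, u, b, 34, 33, k), (33, u, b, 34, 33, n), (33, u, b, 34, 33, p), (33, u, b, 34, 33, w), (33, u, b, 34, 33, z), (33, u, s, 26, 11, c), (33, u, s, 26, 11, k), (33, u, s, 26, 11, n), (33, u, s, 26, 11, p), (33, u, s, 26, 11, w), (33, u, s, 26, 11, z), (33, u, w, 26, 22, c), (33, u, w, 26, 22, k), (33, u, w, 26, 22, n), (33, u, w, 26, 22, p), (33, u, w, 26, 22, w), (33, u, w, 26, 22, z), (33, u, y, 2, 26, c), (33, u, y, 2, 26, k), (33, u, y, 2, 26, n), (33, u, y, 2, 26, p), (33, u, y, 2, 26, w), (33, u, y, 2, 26, z), (40, r, n, 33, 1, x), (40, r, t, 38, 18, x)}
(T ⋈ P) ⋈ S (natural join on E): {(33, u, b, 34, 33, c, 28), (33, u, b, 34, 33, c, 8), (33, u, b, 34, 33, k, 28), (33, u, b, 34, 33, k, 8), (33, u, b, 34, 33, n, 28), (33, u, b, 34, 33, n, 8), (33, u, b, 34, 33, p, 28), (33, u, b, 34, 33, p, 8), (33, u, b, 34, 33, w, 28), (33, u, b, 34, 33, w, 8), (33, u, b, 34, 33, z, 28), (33, u, b, 34, 33, z, 8), (33, u, s, 26, 11, c, 28), (33, u, s, 26, 11, c, 8), (33, u, s, 26, 11, k, 28), (33, u, s, 26, 11, k, 8), (33, u, s, 26, 11, n, 28), (33, u, s, 26, 11, n, 8), (33, u, s, 26, 11, p, 28), (33, u, s, 26, 11, p, 8), (33, u, s, 26, 11, w, 28), (33, u, s, 26, 11, w, 8), (33, u, s, 26, 11, z, 28), (33, u, s, 26, 11, z, 8), (33, u, w, 26, 22, c, 28), (33, u, w, 26, 22, c, 8), (33, u, w, 26, 22, k, 28), (33, u, w, 26, 22, k, 8), (33, u, w, 26, 22, n, 28), (33, u, w, 26, 22, n, 8), (33, u, w, 26, 22, p, 28), (33, u, w, 26, 22, p, 8), (33, u, w, 26, 22, w, 28), (33, u, w, 26, 22, w, 8), (33, u, w, 26, 22, z, 28), (33, u, w, 26, 22, z, 8), (33, u, y, 2, 26, c, 28), (33, u, y, 2, 26, c, 8), (33, u, y, 2, 26, k, 28), (33, u, y, 2, 26, k, 8), (33, u, y, 2, 26, n, 28), (33, u, y, 2, 26, n, 8), (33, u, y, 2, 26, p, 28), (33, u, y, 2, 26, p, 8), (33, u, y, 2, 26, w, 28), (33, u, y, 2, 26, w, 8), (33, u, y, 2, 26, z, 28), (33, u, y, 2, 26, z, 8)}
π_{C, G} gives {(28, c), (28, k), (28, n), (28, p), (28, w), (28, z), (8, c), (8, k), (8, n), (8, p), (8, w), (8, z)} (36 duplicate(s) eliminated).

{(28, c), (28, k), (28, n), (28, p), (28, w), (28, z), (8, c), (8, k), (8, n), (8, p), (8, w), (8, z)}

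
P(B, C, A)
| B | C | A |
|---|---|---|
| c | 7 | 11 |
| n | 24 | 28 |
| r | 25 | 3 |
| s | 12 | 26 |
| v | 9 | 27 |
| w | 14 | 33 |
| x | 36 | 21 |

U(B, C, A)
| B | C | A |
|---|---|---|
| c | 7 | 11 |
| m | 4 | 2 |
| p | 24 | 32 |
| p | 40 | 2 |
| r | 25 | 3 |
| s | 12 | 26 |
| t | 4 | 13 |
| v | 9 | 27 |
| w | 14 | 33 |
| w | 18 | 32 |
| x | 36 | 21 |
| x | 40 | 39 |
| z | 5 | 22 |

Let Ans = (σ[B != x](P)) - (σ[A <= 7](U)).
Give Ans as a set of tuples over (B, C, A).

Selection B != x: {(c, 7, 11), (n, 24, 28), (r, 25, 3), (s, 12, 26), (v, 9, 27), (w, 14, 33)}
Selection A <= 7: {(m, 4, 2), (p, 40, 2), (r, 25, 3)}
Set difference of the two operands is {(c, 7, 11), (n, 24, 28), (s, 12, 26), (v, 9, 27), (w, 14, 33)}.

{(c, 7, 11), (n, 24, 28), (s, 12, 26), (v, 9, 27), (w, 14, 33)}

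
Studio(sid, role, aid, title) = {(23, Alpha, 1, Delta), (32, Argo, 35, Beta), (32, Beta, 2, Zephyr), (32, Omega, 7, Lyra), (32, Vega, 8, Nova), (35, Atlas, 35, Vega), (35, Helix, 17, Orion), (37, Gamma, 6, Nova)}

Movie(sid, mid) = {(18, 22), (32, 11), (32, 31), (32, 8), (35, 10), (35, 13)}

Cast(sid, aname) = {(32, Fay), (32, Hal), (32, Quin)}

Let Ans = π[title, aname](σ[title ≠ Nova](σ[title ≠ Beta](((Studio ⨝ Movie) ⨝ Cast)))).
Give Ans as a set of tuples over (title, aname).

Studio ⋈ Movie (natural join on sid): {(32, Argo, 35, Beta, 11), (32, Argo, 35, Beta, 31), (32, Argo, 35, Beta, 8), (32, Beta, 2, Zephyr, 11), (32, Beta, 2, Zephyr, 31), (32, Beta, 2, Zephyr, 8), (32, Omega, 7, Lyra, 11), (32, Omega, 7, Lyra, 31), (32, Omega, 7, Lyra, 8), (32, Vega, 8, Nova, 11), (32, Vega, 8, Nova, 31), (32, Vega, 8, Nova, 8), (35, Atlas, 35, Vega, 10), (35, Atlas, 35, Vega, 13), (35, Helix, 17, Orion, 10), (35, Helix, 17, Orion, 13)}
(Studio ⨝ Movie) ⋈ Cast (natural join on sid): {(32, Argo, 35, Beta, 11, Fay), (32, Argo, 35, Beta, 11, Hal), (32, Argo, 35, Beta, 11, Quin), (32, Argo, 35, Beta, 31, Fay), (32, Argo, 35, Beta, 31, Hal), (32, Argo, 35, Beta, 31, Quin), (32, Argo, 35, Beta, 8, Fay), (32, Argo, 35, Beta, 8, Hal), (32, Argo, 35, Beta, 8, Quin), (32, Beta, 2, Zephyr, 11, Fay), (32, Beta, 2, Zephyr, 11, Hal), (32, Beta, 2, Zephyr, 11, Quin), (32, Beta, 2, Zephyr, 31, Fay), (32, Beta, 2, Zephyr, 31, Hal), (32, Beta, 2, Zephyr, 31, Quin), (32, Beta, 2, Zephyr, 8, Fay), (32, Beta, 2, Zephyr, 8, Hal), (32, Beta, 2, Zephyr, 8, Quin), (32, Omega, 7, Lyra, 11, Fay), (32, Omega, 7, Lyra, 11, Hal), (32, Omega, 7, Lyra, 11, Quin), (32, Omega, 7, Lyra, 31, Fay), (32, Omega, 7, Lyra, 31, Hal), (32, Omega, 7, Lyra, 31, Quin), (32, Omega, 7, Lyra, 8, Fay), (32, Omega, 7, Lyra, 8, Hal), (32, Omega, 7, Lyra, 8, Quin), (32, Vega, 8, Nova, 11, Fay), (32, Vega, 8, Nova, 11, Hal), (32, Vega, 8, Nova, 11, Quin), (32, Vega, 8, Nova, 31, Fay), (32, Vega, 8, Nova, 31, Hal), (32, Vega, 8, Nova, 31, Quin), (32, Vega, 8, Nova, 8, Fay), (32, Vega, 8, Nova, 8, Hal), (32, Vega, 8, Nova, 8, Quin)}
Apply σ_{title ≠ Beta}; surviving tuples: {(32, Beta, 2, Zephyr, 11, Fay), (32, Beta, 2, Zephyr, 11, Hal), (32, Beta, 2, Zephyr, 11, Quin), (32, Beta, 2, Zephyr, 31, Fay), (32, Beta, 2, Zephyr, 31, Hal), (32, Beta, 2, Zephyr, 31, Quin), (32, Beta, 2, Zephyr, 8, Fay), (32, Beta, 2, Zephyr, 8, Hal), (32, Beta, 2, Zephyr, 8, Quin), (32, Omega, 7, Lyra, 11, Fay), (32, Omega, 7, Lyra, 11, Hal), (32, Omega, 7, Lyra, 11, Quin), (32, Omega, 7, Lyra, 31, Fay), (32, Omega, 7, Lyra, 31, Hal), (32, Omega, 7, Lyra, 31, Quin), (32, Omega, 7, Lyra, 8, Fay), (32, Omega, 7, Lyra, 8, Hal), (32, Omega, 7, Lyra, 8, Quin), (32, Vega, 8, Nova, 11, Fay), (32, Vega, 8, Nova, 11, Hal), (32, Vega, 8, Nova, 11, Quin), (32, Vega, 8, Nova, 31, Fay), (32, Vega, 8, Nova, 31, Hal), (32, Vega, 8, Nova, 31, Quin), (32, Vega, 8, Nova, 8, Fay), (32, Vega, 8, Nova, 8, Hal), (32, Vega, 8, Nova, 8, Quin)}
Apply σ_{title ≠ Nova}; surviving tuples: {(32, Beta, 2, Zephyr, 11, Fay), (32, Beta, 2, Zephyr, 11, Hal), (32, Beta, 2, Zephyr, 11, Quin), (32, Beta, 2, Zephyr, 31, Fay), (32, Beta, 2, Zephyr, 31, Hal), (32, Beta, 2, Zephyr, 31, Quin), (32, Beta, 2, Zephyr, 8, Fay), (32, Beta, 2, Zephyr, 8, Hal), (32, Beta, 2, Zephyr, 8, Quin), (32, Omega, 7, Lyra, 11, Fay), (32, Omega, 7, Lyra, 11, Hal), (32, Omega, 7, Lyra, 11, Quin), (32, Omega, 7, Lyra, 31, Fay), (32, Omega, 7, Lyra, 31, Hal), (32, Omega, 7, Lyra, 31, Quin), (32, Omega, 7, Lyra, 8, Fay), (32, Omega, 7, Lyra, 8, Hal), (32, Omega, 7, Lyra, 8, Quin)}
π[title, aname]: project onto (title, aname) (12 duplicate(s) eliminated) → {(Lyra, Fay), (Lyra, Hal), (Lyra, Quin), (Zephyr, Fay), (Zephyr, Hal), (Zephyr, Quin)}

{(Lyra, Fay), (Lyra, Hal), (Lyra, Quin), (Zephyr, Fay), (Zephyr, Hal), (Zephyr, Quin)}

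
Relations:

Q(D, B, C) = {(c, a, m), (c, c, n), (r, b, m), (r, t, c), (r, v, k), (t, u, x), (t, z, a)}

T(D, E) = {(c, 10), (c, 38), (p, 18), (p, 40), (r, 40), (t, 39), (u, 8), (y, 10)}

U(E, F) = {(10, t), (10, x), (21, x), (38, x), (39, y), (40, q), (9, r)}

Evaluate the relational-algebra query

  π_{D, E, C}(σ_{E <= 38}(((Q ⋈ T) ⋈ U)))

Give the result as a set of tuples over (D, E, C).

{(c, 10, m), (c, 10, n), (c, 38, m), (c, 38, n)}

Joining Q and T on D yields {(c, a, m, 10), (c, a, m, 38), (c, c, n, 10), (c, c, n, 38), (r, b, m, 40), (r, t, c, 40), (r, v, k, 40), (t, u, x, 39), (t, z, a, 39)}.
Joining (Q ⋈ T) and U on E yields {(c, a, m, 10, t), (c, a, m, 10, x), (c, a, m, 38, x), (c, c, n, 10, t), (c, c, n, 10, x), (c, c, n, 38, x), (r, b, m, 40, q), (r, t, c, 40, q), (r, v, k, 40, q), (t, u, x, 39, y), (t, z, a, 39, y)}.
Selection E <= 38: {(c, a, m, 10, t), (c, a, m, 10, x), (c, a, m, 38, x), (c, c, n, 10, t), (c, c, n, 10, x), (c, c, n, 38, x)}
Keep only column(s) D, E, C (2 duplicate(s) eliminated): {(c, 10, m), (c, 10, n), (c, 38, m), (c, 38, n)}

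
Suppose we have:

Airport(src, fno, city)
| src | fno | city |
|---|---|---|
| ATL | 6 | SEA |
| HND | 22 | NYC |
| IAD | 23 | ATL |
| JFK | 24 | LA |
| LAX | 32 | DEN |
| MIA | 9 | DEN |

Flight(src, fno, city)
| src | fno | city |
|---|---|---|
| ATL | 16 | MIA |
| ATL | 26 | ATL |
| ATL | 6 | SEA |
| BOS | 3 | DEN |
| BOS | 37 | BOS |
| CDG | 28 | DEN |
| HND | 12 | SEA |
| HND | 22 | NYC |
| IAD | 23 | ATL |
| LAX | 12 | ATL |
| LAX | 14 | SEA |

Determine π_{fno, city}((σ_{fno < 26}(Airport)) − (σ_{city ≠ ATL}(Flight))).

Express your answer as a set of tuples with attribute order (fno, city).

{(23, ATL), (24, LA), (9, DEN)}

Apply σ_{fno < 26}; surviving tuples: {(ATL, 6, SEA), (HND, 22, NYC), (IAD, 23, ATL), (JFK, 24, LA), (MIA, 9, DEN)}
Apply σ_{city ≠ ATL}; surviving tuples: {(ATL, 16, MIA), (ATL, 6, SEA), (BOS, 3, DEN), (BOS, 37, BOS), (CDG, 28, DEN), (HND, 12, SEA), (HND, 22, NYC), (LAX, 14, SEA)}
Taking the difference: {(IAD, 23, ATL), (JFK, 24, LA), (MIA, 9, DEN)}
Keep only column(s) fno, city: {(23, ATL), (24, LA), (9, DEN)}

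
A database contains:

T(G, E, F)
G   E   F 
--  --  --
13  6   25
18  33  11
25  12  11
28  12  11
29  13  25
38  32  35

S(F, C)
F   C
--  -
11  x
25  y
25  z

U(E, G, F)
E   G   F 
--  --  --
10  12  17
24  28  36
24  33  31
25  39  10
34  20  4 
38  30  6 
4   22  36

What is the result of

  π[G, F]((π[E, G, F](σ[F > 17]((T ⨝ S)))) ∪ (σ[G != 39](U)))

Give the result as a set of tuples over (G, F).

{(12, 17), (13, 25), (20, 4), (22, 36), (28, 36), (29, 25), (30, 6), (33, 31)}

Natural join on F: {(13, 6, 25, y), (13, 6, 25, z), (18, 33, 11, x), (25, 12, 11, x), (28, 12, 11, x), (29, 13, 25, y), (29, 13, 25, z)}
Filtering on F > 17 leaves {(13, 6, 25, y), (13, 6, 25, z), (29, 13, 25, y), (29, 13, 25, z)}.
π_{E, G, F} gives {(13, 29, 25), (6, 13, 25)} (2 duplicate(s) eliminated).
Filtering on G != 39 leaves {(10, 12, 17), (24, 28, 36), (24, 33, 31), (34, 20, 4), (38, 30, 6), (4, 22, 36)}.
Taking the union: {(10, 12, 17), (13, 29, 25), (24, 28, 36), (24, 33, 31), (34, 20, 4), (38, 30, 6), (4, 22, 36), (6, 13, 25)}
π_{G, F} gives {(12, 17), (13, 25), (20, 4), (22, 36), (28, 36), (29, 25), (30, 6), (33, 31)}.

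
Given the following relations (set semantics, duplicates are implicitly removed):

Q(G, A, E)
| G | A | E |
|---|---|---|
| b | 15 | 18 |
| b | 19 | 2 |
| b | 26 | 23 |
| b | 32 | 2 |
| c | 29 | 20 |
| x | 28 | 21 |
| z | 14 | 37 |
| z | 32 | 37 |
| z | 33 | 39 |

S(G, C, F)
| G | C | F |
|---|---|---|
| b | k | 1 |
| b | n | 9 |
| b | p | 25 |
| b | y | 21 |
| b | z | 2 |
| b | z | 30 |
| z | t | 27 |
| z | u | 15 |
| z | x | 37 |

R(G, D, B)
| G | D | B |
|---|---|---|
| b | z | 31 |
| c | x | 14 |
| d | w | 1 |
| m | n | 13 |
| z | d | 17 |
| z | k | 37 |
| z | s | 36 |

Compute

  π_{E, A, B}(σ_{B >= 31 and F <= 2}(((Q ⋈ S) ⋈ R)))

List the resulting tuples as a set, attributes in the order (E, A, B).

Natural join on G: {(b, 15, 18, k, 1), (b, 15, 18, n, 9), (b, 15, 18, p, 25), (b, 15, 18, y, 21), (b, 15, 18, z, 2), (b, 15, 18, z, 30), (b, 19, 2, k, 1), (b, 19, 2, n, 9), (b, 19, 2, p, 25), (b, 19, 2, y, 21), (b, 19, 2, z, 2), (b, 19, 2, z, 30), (b, 26, 23, k, 1), (b, 26, 23, n, 9), (b, 26, 23, p, 25), (b, 26, 23, y, 21), (b, 26, 23, z, 2), (b, 26, 23, z, 30), (b, 32, 2, k, 1), (b, 32, 2, n, 9), (b, 32, 2, p, 25), (b, 32, 2, y, 21), (b, 32, 2, z, 2), (b, 32, 2, z, 30), (z, 14, 37, t, 27), (z, 14, 37, u, 15), (z, 14, 37, x, 37), (z, 32, 37, t, 27), (z, 32, 37, u, 15), (z, 32, 37, x, 37), (z, 33, 39, t, 27), (z, 33, 39, u, 15), (z, 33, 39, x, 37)}
Natural join on G: {(b, 15, 18, k, 1, z, 31), (b, 15, 18, n, 9, z, 31), (b, 15, 18, p, 25, z, 31), (b, 15, 18, y, 21, z, 31), (b, 15, 18, z, 2, z, 31), (b, 15, 18, z, 30, z, 31), (b, 19, 2, k, 1, z, 31), (b, 19, 2, n, 9, z, 31), (b, 19, 2, p, 25, z, 31), (b, 19, 2, y, 21, z, 31), (b, 19, 2, z, 2, z, 31), (b, 19, 2, z, 30, z, 31), (b, 26, 23, k, 1, z, 31), (b, 26, 23, n, 9, z, 31), (b, 26, 23, p, 25, z, 31), (b, 26, 23, y, 21, z, 31), (b, 26, 23, z, 2, z, 31), (b, 26, 23, z, 30, z, 31), (b, 32, 2, k, 1, z, 31), (b, 32, 2, n, 9, z, 31), (b, 32, 2, p, 25, z, 31), (b, 32, 2, y, 21, z, 31), (b, 32, 2, z, 2, z, 31), (b, 32, 2, z, 30, z, 31), (z, 14, 37, t, 27, d, 17), (z, 14, 37, t, 27, k, 37), (z, 14, 37, t, 27, s, 36), (z, 14, 37, u, 15, d, 17), (z, 14, 37, u, 15, k, 37), (z, 14, 37, u, 15, s, 36), (z, 14, 37, x, 37, d, 17), (z, 14, 37, x, 37, k, 37), (z, 14, 37, x, 37, s, 36), (z, 32, 37, t, 27, d, 17), (z, 32, 37, t, 27, k, 37), (z, 32, 37, t, 27, s, 36), (z, 32, 37, u, 15, d, 17), (z, 32, 37, u, 15, k, 37), (z, 32, 37, u, 15, s, 36), (z, 32, 37, x, 37, d, 17), (z, 32, 37, x, 37, k, 37), (z, 32, 37, x, 37, s, 36), (z, 33, 39, t, 27, d, 17), (z, 33, 39, t, 27, k, 37), (z, 33, 39, t, 27, s, 36), (z, 33, 39, u, 15, d, 17), (z, 33, 39, u, 15, k, 37), (z, 33, 39, u, 15, s, 36), (z, 33, 39, x, 37, d, 17), (z, 33, 39, x, 37, k, 37), (z, 33, 39, x, 37, s, 36)}
σ[B >= 31 and F <= 2]: keep tuples satisfying B >= 31 and F <= 2 → {(b, 15, 18, k, 1, z, 31), (b, 15, 18, z, 2, z, 31), (b, 19, 2, k, 1, z, 31), (b, 19, 2, z, 2, z, 31), (b, 26, 23, k, 1, z, 31), (b, 26, 23, z, 2, z, 31), (b, 32, 2, k, 1, z, 31), (b, 32, 2, z, 2, z, 31)}
π_{E, A, B} gives {(18, 15, 31), (2, 19, 31), (2, 32, 31), (23, 26, 31)} (4 duplicate(s) eliminated).

{(18, 15, 31), (2, 19, 31), (2, 32, 31), (23, 26, 31)}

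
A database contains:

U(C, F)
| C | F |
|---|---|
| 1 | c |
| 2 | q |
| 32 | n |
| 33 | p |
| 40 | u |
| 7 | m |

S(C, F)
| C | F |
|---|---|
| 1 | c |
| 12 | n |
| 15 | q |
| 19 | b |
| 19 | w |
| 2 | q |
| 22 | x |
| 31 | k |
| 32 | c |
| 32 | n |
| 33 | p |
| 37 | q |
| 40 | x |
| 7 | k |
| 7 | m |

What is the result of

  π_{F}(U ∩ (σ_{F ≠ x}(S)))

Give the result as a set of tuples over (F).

Filtering on F ≠ x leaves {(1, c), (12, n), (15, q), (19, b), (19, w), (2, q), (31, k), (32, c), (32, n), (33, p), (37, q), (7, k), (7, m)}.
Set intersection of the two operands is {(1, c), (2, q), (32, n), (33, p), (7, m)}.
π[F]: project onto (F) → {c, m, n, p, q}

{c, m, n, p, q}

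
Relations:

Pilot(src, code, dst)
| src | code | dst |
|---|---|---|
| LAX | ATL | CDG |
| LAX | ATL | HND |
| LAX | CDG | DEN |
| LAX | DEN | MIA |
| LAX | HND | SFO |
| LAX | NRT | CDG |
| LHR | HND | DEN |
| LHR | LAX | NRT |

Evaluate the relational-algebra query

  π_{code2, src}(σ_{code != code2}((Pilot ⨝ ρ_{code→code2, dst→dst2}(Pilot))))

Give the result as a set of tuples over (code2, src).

{(ATL, LAX), (CDG, LAX), (DEN, LAX), (HND, LAX), (HND, LHR), (LAX, LHR), (NRT, LAX)}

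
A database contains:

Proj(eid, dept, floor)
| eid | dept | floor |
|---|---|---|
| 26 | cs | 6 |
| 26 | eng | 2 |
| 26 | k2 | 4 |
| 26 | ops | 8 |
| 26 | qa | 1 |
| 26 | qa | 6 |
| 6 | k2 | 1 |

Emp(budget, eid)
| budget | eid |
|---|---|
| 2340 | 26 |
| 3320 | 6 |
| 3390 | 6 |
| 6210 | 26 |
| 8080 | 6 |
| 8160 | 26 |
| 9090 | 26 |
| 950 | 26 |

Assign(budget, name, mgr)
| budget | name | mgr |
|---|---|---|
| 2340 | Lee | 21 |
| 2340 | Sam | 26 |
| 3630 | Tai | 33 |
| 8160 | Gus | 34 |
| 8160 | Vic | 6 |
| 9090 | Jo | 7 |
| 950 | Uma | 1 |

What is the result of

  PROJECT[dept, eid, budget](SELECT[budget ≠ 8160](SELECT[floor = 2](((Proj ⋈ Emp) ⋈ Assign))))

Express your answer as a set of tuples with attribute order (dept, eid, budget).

Natural join on eid: {(26, cs, 6, 2340), (26, cs, 6, 6210), (26, cs, 6, 8160), (26, cs, 6, 9090), (26, cs, 6, 950), (26, eng, 2, 2340), (26, eng, 2, 6210), (26, eng, 2, 8160), (26, eng, 2, 9090), (26, eng, 2, 950), (26, k2, 4, 2340), (26, k2, 4, 6210), (26, k2, 4, 8160), (26, k2, 4, 9090), (26, k2, 4, 950), (26, ops, 8, 2340), (26, ops, 8, 6210), (26, ops, 8, 8160), (26, ops, 8, 9090), (26, ops, 8, 950), (26, qa, 1, 2340), (26, qa, 1, 6210), (26, qa, 1, 8160), (26, qa, 1, 9090), (26, qa, 1, 950), (26, qa, 6, 2340), (26, qa, 6, 6210), (26, qa, 6, 8160), (26, qa, 6, 9090), (26, qa, 6, 950), (6, k2, 1, 3320), (6, k2, 1, 3390), (6, k2, 1, 8080)}
Natural join on budget: {(26, cs, 6, 2340, Lee, 21), (26, cs, 6, 2340, Sam, 26), (26, cs, 6, 8160, Gus, 34), (26, cs, 6, 8160, Vic, 6), (26, cs, 6, 9090, Jo, 7), (26, cs, 6, 950, Uma, 1), (26, eng, 2, 2340, Lee, 21), (26, eng, 2, 2340, Sam, 26), (26, eng, 2, 8160, Gus, 34), (26, eng, 2, 8160, Vic, 6), (26, eng, 2, 9090, Jo, 7), (26, eng, 2, 950, Uma, 1), (26, k2, 4, 2340, Lee, 21), (26, k2, 4, 2340, Sam, 26), (26, k2, 4, 8160, Gus, 34), (26, k2, 4, 8160, Vic, 6), (26, k2, 4, 9090, Jo, 7), (26, k2, 4, 950, Uma, 1), (26, ops, 8, 2340, Lee, 21), (26, ops, 8, 2340, Sam, 26), (26, ops, 8, 8160, Gus, 34), (26, ops, 8, 8160, Vic, 6), (26, ops, 8, 9090, Jo, 7), (26, ops, 8, 950, Uma, 1), (26, qa, 1, 2340, Lee, 21), (26, qa, 1, 2340, Sam, 26), (26, qa, 1, 8160, Gus, 34), (26, qa, 1, 8160, Vic, 6), (26, qa, 1, 9090, Jo, 7), (26, qa, 1, 950, Uma, 1), (26, qa, 6, 2340, Lee, 21), (26, qa, 6, 2340, Sam, 26), (26, qa, 6, 8160, Gus, 34), (26, qa, 6, 8160, Vic, 6), (26, qa, 6, 9090, Jo, 7), (26, qa, 6, 950, Uma, 1)}
Apply σ_{floor = 2}; surviving tuples: {(26, eng, 2, 2340, Lee, 21), (26, eng, 2, 2340, Sam, 26), (26, eng, 2, 8160, Gus, 34), (26, eng, 2, 8160, Vic, 6), (26, eng, 2, 9090, Jo, 7), (26, eng, 2, 950, Uma, 1)}
Apply σ_{budget ≠ 8160}; surviving tuples: {(26, eng, 2, 2340, Lee, 21), (26, eng, 2, 2340, Sam, 26), (26, eng, 2, 9090, Jo, 7), (26, eng, 2, 950, Uma, 1)}
π_{dept, eid, budget} gives {(eng, 26, 2340), (eng, 26, 9090), (eng, 26, 950)} (1 duplicate(s) eliminated).

{(eng, 26, 2340), (eng, 26, 9090), (eng, 26, 950)}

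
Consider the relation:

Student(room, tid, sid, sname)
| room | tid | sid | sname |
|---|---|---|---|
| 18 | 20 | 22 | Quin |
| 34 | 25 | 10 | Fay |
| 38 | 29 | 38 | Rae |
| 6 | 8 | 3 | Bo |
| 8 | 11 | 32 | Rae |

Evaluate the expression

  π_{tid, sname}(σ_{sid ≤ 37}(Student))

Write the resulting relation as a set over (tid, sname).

{(11, Rae), (20, Quin), (25, Fay), (8, Bo)}

σ[sid ≤ 37]: keep tuples satisfying sid ≤ 37 → {(18, 20, 22, Quin), (34, 25, 10, Fay), (6, 8, 3, Bo), (8, 11, 32, Rae)}
Projecting to tid, sname: {(11, Rae), (20, Quin), (25, Fay), (8, Bo)}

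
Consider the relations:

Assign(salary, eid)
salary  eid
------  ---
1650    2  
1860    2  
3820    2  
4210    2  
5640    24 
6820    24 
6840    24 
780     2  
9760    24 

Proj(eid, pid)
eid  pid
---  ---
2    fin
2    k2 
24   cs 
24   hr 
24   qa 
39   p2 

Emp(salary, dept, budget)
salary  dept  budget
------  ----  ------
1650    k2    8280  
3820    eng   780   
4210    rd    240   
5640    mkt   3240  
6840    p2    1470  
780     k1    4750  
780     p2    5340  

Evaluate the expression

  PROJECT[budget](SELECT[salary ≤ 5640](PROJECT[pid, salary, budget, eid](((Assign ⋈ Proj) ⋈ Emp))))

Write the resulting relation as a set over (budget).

{240, 3240, 4750, 5340, 780, 8280}

Joining Assign and Proj on eid yields {(1650, 2, fin), (1650, 2, k2), (1860, 2, fin), (1860, 2, k2), (3820, 2, fin), (3820, 2, k2), (4210, 2, fin), (4210, 2, k2), (5640, 24, cs), (5640, 24, hr), (5640, 24, qa), (6820, 24, cs), (6820, 24, hr), (6820, 24, qa), (6840, 24, cs), (6840, 24, hr), (6840, 24, qa), (780, 2, fin), (780, 2, k2), (9760, 24, cs), (9760, 24, hr), (9760, 24, qa)}.
Joining (Assign ⋈ Proj) and Emp on salary yields {(1650, 2, fin, k2, 8280), (1650, 2, k2, k2, 8280), (3820, 2, fin, eng, 780), (3820, 2, k2, eng, 780), (4210, 2, fin, rd, 240), (4210, 2, k2, rd, 240), (5640, 24, cs, mkt, 3240), (5640, 24, hr, mkt, 3240), (5640, 24, qa, mkt, 3240), (6840, 24, cs, p2, 1470), (6840, 24, hr, p2, 1470), (6840, 24, qa, p2, 1470), (780, 2, fin, k1, 4750), (780, 2, fin, p2, 5340), (780, 2, k2, k1, 4750), (780, 2, k2, p2, 5340)}.
Keep only column(s) pid, salary, budget, eid: {(cs, 5640, 3240, 24), (cs, 6840, 1470, 24), (fin, 1650, 8280, 2), (fin, 3820, 780, 2), (fin, 4210, 240, 2), (fin, 780, 4750, 2), (fin, 780, 5340, 2), (hr, 5640, 3240, 24), (hr, 6840, 1470, 24), (k2, 1650, 8280, 2), (k2, 3820, 780, 2), (k2, 4210, 240, 2), (k2, 780, 4750, 2), (k2, 780, 5340, 2), (qa, 5640, 3240, 24), (qa, 6840, 1470, 24)}
Filtering on salary ≤ 5640 leaves {(cs, 5640, 3240, 24), (fin, 1650, 8280, 2), (fin, 3820, 780, 2), (fin, 4210, 240, 2), (fin, 780, 4750, 2), (fin, 780, 5340, 2), (hr, 5640, 3240, 24), (k2, 1650, 8280, 2), (k2, 3820, 780, 2), (k2, 4210, 240, 2), (k2, 780, 4750, 2), (k2, 780, 5340, 2), (qa, 5640, 3240, 24)}.
Keep only column(s) budget (7 duplicate(s) eliminated): {240, 3240, 4750, 5340, 780, 8280}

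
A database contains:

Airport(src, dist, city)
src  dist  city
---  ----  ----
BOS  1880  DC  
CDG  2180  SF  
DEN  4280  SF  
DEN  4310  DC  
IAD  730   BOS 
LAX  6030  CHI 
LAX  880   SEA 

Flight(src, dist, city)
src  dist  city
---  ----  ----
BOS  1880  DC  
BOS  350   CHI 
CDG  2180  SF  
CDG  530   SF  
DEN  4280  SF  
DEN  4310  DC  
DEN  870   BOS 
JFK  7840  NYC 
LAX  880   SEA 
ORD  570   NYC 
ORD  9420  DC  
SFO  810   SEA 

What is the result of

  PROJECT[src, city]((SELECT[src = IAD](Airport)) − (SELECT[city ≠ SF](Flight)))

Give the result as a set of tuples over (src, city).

σ[src = IAD]: keep tuples satisfying src = IAD → {(IAD, 730, BOS)}
σ[city ≠ SF]: keep tuples satisfying city ≠ SF → {(BOS, 1880, DC), (BOS, 350, CHI), (DEN, 4310, DC), (DEN, 870, BOS), (JFK, 7840, NYC), (LAX, 880, SEA), (ORD, 570, NYC), (ORD, 9420, DC), (SFO, 810, SEA)}
Difference: {(IAD, 730, BOS)} with {(BOS, 1880, DC), (BOS, 350, CHI), (DEN, 4310, DC), (DEN, 870, BOS), (JFK, 7840, NYC), (LAX, 880, SEA), (ORD, 570, NYC), (ORD, 9420, DC), (SFO, 810, SEA)} → {(IAD, 730, BOS)}
Keep only column(s) src, city: {(IAD, BOS)}

{(IAD, BOS)}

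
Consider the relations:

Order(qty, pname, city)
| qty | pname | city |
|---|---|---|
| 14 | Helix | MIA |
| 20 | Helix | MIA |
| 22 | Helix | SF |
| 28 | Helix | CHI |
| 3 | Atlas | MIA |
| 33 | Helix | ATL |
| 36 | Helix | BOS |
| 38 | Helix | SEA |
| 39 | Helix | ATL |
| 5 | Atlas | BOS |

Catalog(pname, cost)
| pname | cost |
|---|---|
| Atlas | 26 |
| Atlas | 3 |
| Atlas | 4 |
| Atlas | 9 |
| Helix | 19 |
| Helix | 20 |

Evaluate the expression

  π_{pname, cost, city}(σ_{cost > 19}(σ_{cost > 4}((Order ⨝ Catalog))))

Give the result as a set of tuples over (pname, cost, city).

{(Atlas, 26, BOS), (Atlas, 26, MIA), (Helix, 20, ATL), (Helix, 20, BOS), (Helix, 20, CHI), (Helix, 20, MIA), (Helix, 20, SEA), (Helix, 20, SF)}

Natural join on pname: {(14, Helix, MIA, 19), (14, Helix, MIA, 20), (20, Helix, MIA, 19), (20, Helix, MIA, 20), (22, Helix, SF, 19), (22, Helix, SF, 20), (28, Helix, CHI, 19), (28, Helix, CHI, 20), (3, Atlas, MIA, 26), (3, Atlas, MIA, 3), (3, Atlas, MIA, 4), (3, Atlas, MIA, 9), (33, Helix, ATL, 19), (33, Helix, ATL, 20), (36, Helix, BOS, 19), (36, Helix, BOS, 20), (38, Helix, SEA, 19), (38, Helix, SEA, 20), (39, Helix, ATL, 19), (39, Helix, ATL, 20), (5, Atlas, BOS, 26), (5, Atlas, BOS, 3), (5, Atlas, BOS, 4), (5, Atlas, BOS, 9)}
Apply σ_{cost > 4}; surviving tuples: {(14, Helix, MIA, 19), (14, Helix, MIA, 20), (20, Helix, MIA, 19), (20, Helix, MIA, 20), (22, Helix, SF, 19), (22, Helix, SF, 20), (28, Helix, CHI, 19), (28, Helix, CHI, 20), (3, Atlas, MIA, 26), (3, Atlas, MIA, 9), (33, Helix, ATL, 19), (33, Helix, ATL, 20), (36, Helix, BOS, 19), (36, Helix, BOS, 20), (38, Helix, SEA, 19), (38, Helix, SEA, 20), (39, Helix, ATL, 19), (39, Helix, ATL, 20), (5, Atlas, BOS, 26), (5, Atlas, BOS, 9)}
Apply σ_{cost > 19}; surviving tuples: {(14, Helix, MIA, 20), (20, Helix, MIA, 20), (22, Helix, SF, 20), (28, Helix, CHI, 20), (3, Atlas, MIA, 26), (33, Helix, ATL, 20), (36, Helix, BOS, 20), (38, Helix, SEA, 20), (39, Helix, ATL, 20), (5, Atlas, BOS, 26)}
π_{pname, cost, city} gives {(Atlas, 26, BOS), (Atlas, 26, MIA), (Helix, 20, ATL), (Helix, 20, BOS), (Helix, 20, CHI), (Helix, 20, MIA), (Helix, 20, SEA), (Helix, 20, SF)} (2 duplicate(s) eliminated).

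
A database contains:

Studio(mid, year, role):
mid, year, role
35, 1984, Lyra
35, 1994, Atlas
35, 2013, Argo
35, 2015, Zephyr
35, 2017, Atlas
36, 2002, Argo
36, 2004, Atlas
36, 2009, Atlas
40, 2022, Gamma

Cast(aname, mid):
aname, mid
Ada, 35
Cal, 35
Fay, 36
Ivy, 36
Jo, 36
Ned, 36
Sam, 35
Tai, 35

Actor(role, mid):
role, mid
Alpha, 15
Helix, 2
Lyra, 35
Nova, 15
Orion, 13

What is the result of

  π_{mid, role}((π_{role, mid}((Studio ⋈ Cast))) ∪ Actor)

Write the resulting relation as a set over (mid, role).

{(13, Orion), (15, Alpha), (15, Nova), (2, Helix), (35, Argo), (35, Atlas), (35, Lyra), (35, Zephyr), (36, Argo), (36, Atlas)}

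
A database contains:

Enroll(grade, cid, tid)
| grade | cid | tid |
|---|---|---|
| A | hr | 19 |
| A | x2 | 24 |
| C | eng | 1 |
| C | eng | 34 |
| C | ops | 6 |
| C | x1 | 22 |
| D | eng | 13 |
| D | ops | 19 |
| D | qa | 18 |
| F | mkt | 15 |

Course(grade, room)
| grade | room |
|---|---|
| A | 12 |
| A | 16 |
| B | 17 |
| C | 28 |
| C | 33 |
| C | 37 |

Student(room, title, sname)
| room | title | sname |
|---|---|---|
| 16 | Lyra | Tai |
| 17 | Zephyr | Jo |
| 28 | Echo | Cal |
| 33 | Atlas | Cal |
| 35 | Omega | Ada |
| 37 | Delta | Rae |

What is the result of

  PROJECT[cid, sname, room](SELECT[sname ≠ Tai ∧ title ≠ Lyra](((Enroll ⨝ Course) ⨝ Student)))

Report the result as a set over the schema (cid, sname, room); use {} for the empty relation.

Enroll ⋈ Course (natural join on grade): {(A, hr, 19, 12), (A, hr, 19, 16), (A, x2, 24, 12), (A, x2, 24, 16), (C, eng, 1, 28), (C, eng, 1, 33), (C, eng, 1, 37), (C, eng, 34, 28), (C, eng, 34, 33), (C, eng, 34, 37), (C, ops, 6, 28), (C, ops, 6, 33), (C, ops, 6, 37), (C, x1, 22, 28), (C, x1, 22, 33), (C, x1, 22, 37)}
(Enroll ⨝ Course) ⋈ Student (natural join on room): {(A, hr, 19, 16, Lyra, Tai), (A, x2, 24, 16, Lyra, Tai), (C, eng, 1, 28, Echo, Cal), (C, eng, 1, 33, Atlas, Cal), (C, eng, 1, 37, Delta, Rae), (C, eng, 34, 28, Echo, Cal), (C, eng, 34, 33, Atlas, Cal), (C, eng, 34, 37, Delta, Rae), (C, ops, 6, 28, Echo, Cal), (C, ops, 6, 33, Atlas, Cal), (C, ops, 6, 37, Delta, Rae), (C, x1, 22, 28, Echo, Cal), (C, x1, 22, 33, Atlas, Cal), (C, x1, 22, 37, Delta, Rae)}
Selection sname ≠ Tai ∧ title ≠ Lyra: {(C, eng, 1, 28, Echo, Cal), (C, eng, 1, 33, Atlas, Cal), (C, eng, 1, 37, Delta, Rae), (C, eng, 34, 28, Echo, Cal), (C, eng, 34, 33, Atlas, Cal), (C, eng, 34, 37, Delta, Rae), (C, ops, 6, 28, Echo, Cal), (C, ops, 6, 33, Atlas, Cal), (C, ops, 6, 37, Delta, Rae), (C, x1, 22, 28, Echo, Cal), (C, x1, 22, 33, Atlas, Cal), (C, x1, 22, 37, Delta, Rae)}
π[cid, sname, room]: project onto (cid, sname, room) (3 duplicate(s) eliminated) → {(eng, Cal, 28), (eng, Cal, 33), (eng, Rae, 37), (ops, Cal, 28), (ops, Cal, 33), (ops, Rae, 37), (x1, Cal, 28), (x1, Cal, 33), (x1, Rae, 37)}

{(eng, Cal, 28), (eng, Cal, 33), (eng, Rae, 37), (ops, Cal, 28), (ops, Cal, 33), (ops, Rae, 37), (x1, Cal, 28), (x1, Cal, 33), (x1, Rae, 37)}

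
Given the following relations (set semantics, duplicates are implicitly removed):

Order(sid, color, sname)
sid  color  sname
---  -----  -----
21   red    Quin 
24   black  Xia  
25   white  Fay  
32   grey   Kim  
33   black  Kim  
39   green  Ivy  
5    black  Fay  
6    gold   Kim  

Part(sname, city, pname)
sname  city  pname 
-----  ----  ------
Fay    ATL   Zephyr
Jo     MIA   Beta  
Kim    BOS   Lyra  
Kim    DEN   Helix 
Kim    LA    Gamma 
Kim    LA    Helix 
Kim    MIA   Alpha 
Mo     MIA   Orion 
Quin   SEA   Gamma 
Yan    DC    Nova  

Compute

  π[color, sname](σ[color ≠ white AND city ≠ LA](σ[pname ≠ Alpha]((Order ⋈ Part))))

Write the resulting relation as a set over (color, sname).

{(black, Fay), (black, Kim), (gold, Kim), (grey, Kim), (red, Quin)}

Natural join on sname: {(21, red, Quin, SEA, Gamma), (25, white, Fay, ATL, Zephyr), (32, grey, Kim, BOS, Lyra), (32, grey, Kim, DEN, Helix), (32, grey, Kim, LA, Gamma), (32, grey, Kim, LA, Helix), (32, grey, Kim, MIA, Alpha), (33, black, Kim, BOS, Lyra), (33, black, Kim, DEN, Helix), (33, black, Kim, LA, Gamma), (33, black, Kim, LA, Helix), (33, black, Kim, MIA, Alpha), (5, black, Fay, ATL, Zephyr), (6, gold, Kim, BOS, Lyra), (6, gold, Kim, DEN, Helix), (6, gold, Kim, LA, Gamma), (6, gold, Kim, LA, Helix), (6, gold, Kim, MIA, Alpha)}
Selection pname ≠ Alpha: {(21, red, Quin, SEA, Gamma), (25, white, Fay, ATL, Zephyr), (32, grey, Kim, BOS, Lyra), (32, grey, Kim, DEN, Helix), (32, grey, Kim, LA, Gamma), (32, grey, Kim, LA, Helix), (33, black, Kim, BOS, Lyra), (33, black, Kim, DEN, Helix), (33, black, Kim, LA, Gamma), (33, black, Kim, LA, Helix), (5, black, Fay, ATL, Zephyr), (6, gold, Kim, BOS, Lyra), (6, gold, Kim, DEN, Helix), (6, gold, Kim, LA, Gamma), (6, gold, Kim, LA, Helix)}
Selection color ≠ white AND city ≠ LA: {(21, red, Quin, SEA, Gamma), (32, grey, Kim, BOS, Lyra), (32, grey, Kim, DEN, Helix), (33, black, Kim, BOS, Lyra), (33, black, Kim, DEN, Helix), (5, black, Fay, ATL, Zephyr), (6, gold, Kim, BOS, Lyra), (6, gold, Kim, DEN, Helix)}
π_{color, sname} gives {(black, Fay), (black, Kim), (gold, Kim), (grey, Kim), (red, Quin)} (3 duplicate(s) eliminated).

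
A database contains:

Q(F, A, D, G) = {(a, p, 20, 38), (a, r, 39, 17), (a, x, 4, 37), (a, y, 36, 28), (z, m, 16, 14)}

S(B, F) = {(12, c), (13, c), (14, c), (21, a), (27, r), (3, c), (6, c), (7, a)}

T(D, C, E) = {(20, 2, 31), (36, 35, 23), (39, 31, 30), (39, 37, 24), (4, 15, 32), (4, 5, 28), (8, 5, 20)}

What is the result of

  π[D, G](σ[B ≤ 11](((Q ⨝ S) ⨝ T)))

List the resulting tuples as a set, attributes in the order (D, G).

{(20, 38), (36, 28), (39, 17), (4, 37)}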